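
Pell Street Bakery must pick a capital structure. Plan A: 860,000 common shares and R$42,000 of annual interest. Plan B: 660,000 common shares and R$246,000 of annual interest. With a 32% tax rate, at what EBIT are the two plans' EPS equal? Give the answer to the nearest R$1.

Set EPS_A = EPS_B: (EBIT − R$42,000)(1 − 0.32) ÷ 860,000 = (EBIT − R$246,000)(1 − 0.32) ÷ 660,000.
The (1 − t) factor cancels: (EBIT − 42,000) × 660,000 = (EBIT − 246,000) × 860,000.
EBIT × (860,000 − 660,000) = 246,000 × 860,000 − 42,000 × 660,000 = 183,840,000,000, so EBIT = 183,840,000,000 ÷ 200,000 = 919,200.00.

R$919,200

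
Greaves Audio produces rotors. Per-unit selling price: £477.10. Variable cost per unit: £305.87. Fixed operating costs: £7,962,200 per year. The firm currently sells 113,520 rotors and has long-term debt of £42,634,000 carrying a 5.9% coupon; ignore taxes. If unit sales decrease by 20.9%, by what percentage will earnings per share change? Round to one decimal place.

Total contribution margin = 113,520 × £171.23 = £19,438,029.60.
Subtracting fixed costs: EBIT = £19,438,029.60 − £7,962,200 = £11,475,829.60.
Interest = £2,515,406.00, so EBIT − I = £8,960,423.60.
DCL = total CM / (EBIT − I) = £19,438,029.60 / £8,960,423.60 = 2.1693.
%ΔEPS = DCL × %ΔSales = 2.1693 × -20.9% = -45.3%.

-45.3%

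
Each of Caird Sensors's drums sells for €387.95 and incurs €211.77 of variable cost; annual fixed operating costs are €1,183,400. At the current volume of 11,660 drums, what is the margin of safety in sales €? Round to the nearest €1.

Contribution margin per unit = €387.95 − €211.77 = €176.18. Break-even units = €1,183,400 ÷ €176.18 = 6,716.99; break-even revenue = 6,716.99 × €387.95 = €2,605,857.82.
Current sales = 11,660 × €387.95 = €4,523,497.00.
Margin of safety = €4,523,497.00 − €2,605,857.82 = €1,917,639.

€1,917,639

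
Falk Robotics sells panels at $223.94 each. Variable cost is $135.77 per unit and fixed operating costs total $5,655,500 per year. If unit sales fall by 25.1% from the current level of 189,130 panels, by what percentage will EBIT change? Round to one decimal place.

Total contribution margin = 189,130 × $88.17 = $16,675,592.10.
EBIT = $16,675,592.10 − $5,655,500 = $11,020,092.10.
Degree of operating leverage = $16,675,592.10 / $11,020,092.10 = 1.5132.
So EBIT moves 1.5132 × (-25.1%) = -38.0%.

-38.0%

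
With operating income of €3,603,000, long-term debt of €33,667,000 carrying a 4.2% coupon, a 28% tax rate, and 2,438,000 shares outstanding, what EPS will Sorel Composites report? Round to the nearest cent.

€0.65

Interest = €1,414,014.00, so EBT = €3,603,000 − €1,414,014.00 = €2,188,986.00.
Net income = €2,188,986.00 × (1 − 0.28) = €1,576,069.92.
EPS = €1,576,069.92 ÷ 2,438,000 = €0.65.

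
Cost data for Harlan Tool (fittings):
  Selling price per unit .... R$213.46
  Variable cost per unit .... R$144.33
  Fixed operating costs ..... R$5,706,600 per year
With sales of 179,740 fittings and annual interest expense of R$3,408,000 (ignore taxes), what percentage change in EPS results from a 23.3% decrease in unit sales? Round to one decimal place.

-87.4%

Total contribution margin = 179,740 × R$69.13 = R$12,425,426.20.
Operating income = contribution − fixed costs = R$12,425,426.20 − R$5,706,600 = R$6,718,826.20.
After interest of R$3,408,000.00, pre-tax earnings = R$3,310,826.20.
DCL = total CM / (EBIT − I) = R$12,425,426.20 / R$3,310,826.20 = 3.7530.
EPS therefore changes by 3.7530 × (-23.3%) = -87.4%.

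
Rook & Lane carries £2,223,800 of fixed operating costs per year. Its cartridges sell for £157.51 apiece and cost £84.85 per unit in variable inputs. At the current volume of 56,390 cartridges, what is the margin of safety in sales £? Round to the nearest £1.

£4,061,307

Unit CM = price − variable cost = £157.51 − £84.85 = £72.66. Break-even units = £2,223,800 ÷ £72.66 = 30,605.56; break-even revenue = 30,605.56 × £157.51 = £4,820,681.78.
Current sales = 56,390 × £157.51 = £8,881,988.90.
Margin of safety = £8,881,988.90 − £4,820,681.78 = £4,061,307.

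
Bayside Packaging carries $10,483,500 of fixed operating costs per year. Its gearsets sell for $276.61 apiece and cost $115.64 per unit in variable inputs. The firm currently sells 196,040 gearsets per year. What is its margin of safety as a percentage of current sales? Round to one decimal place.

66.8%

Unit CM = price − variable cost = $276.61 − $115.64 = $160.97. Break-even units = $10,483,500 ÷ $160.97 = 65,127.04; break-even revenue = 65,127.04 × $276.61 = $18,014,791.17.
Current sales = 196,040 × $276.61 = $54,226,624.40.
Margin of safety = ($54,226,624.40 − $18,014,791.17) ÷ $54,226,624.40 = 66.8%.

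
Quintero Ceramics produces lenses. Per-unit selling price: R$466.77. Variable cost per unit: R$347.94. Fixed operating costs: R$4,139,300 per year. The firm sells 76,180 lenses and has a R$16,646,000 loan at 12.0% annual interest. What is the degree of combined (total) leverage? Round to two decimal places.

3.10

Contribution at this volume is 76,180 × R$118.83 = R$9,052,469.40.
Subtracting fixed costs: EBIT = R$9,052,469.40 − R$4,139,300 = R$4,913,169.40. Interest = R$1,997,520.00, so EBIT − I = R$2,915,649.40.
DCL = contribution ÷ (EBIT − I) = R$9,052,469.40 ÷ R$2,915,649.40 = 3.1048.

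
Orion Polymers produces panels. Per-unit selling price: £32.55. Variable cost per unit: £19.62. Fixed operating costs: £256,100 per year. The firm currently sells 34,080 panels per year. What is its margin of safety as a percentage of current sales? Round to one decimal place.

Each unit contributes £32.55 − £19.62 = £12.93. Break-even units = £256,100 ÷ £12.93 = 19,806.65; break-even revenue = 19,806.65 × £32.55 = £644,706.50.
Current sales = 34,080 × £32.55 = £1,109,304.00.
Margin of safety = (£1,109,304.00 − £644,706.50) ÷ £1,109,304.00 = 41.9%.

41.9%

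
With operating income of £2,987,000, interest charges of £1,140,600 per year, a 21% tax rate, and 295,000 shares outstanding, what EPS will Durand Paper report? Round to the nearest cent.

£4.94

Pre-tax income = £2,987,000 − £1,140,600.00 = £1,846,400.00.
Net income = £1,846,400.00 × (1 − 0.21) = £1,458,656.00.
EPS = £1,458,656.00 ÷ 295,000 = £4.94.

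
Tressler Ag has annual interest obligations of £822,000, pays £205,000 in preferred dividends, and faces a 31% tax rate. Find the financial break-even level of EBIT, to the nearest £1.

Preferred dividends are paid after tax, so their pre-tax equivalent is £205,000 ÷ (1 − 0.31) = £297,101.45.
EPS = 0 when EBIT covers interest plus the pre-tax preferred burden: £822,000 + £297,101.45 = £1,119,101.45.

£1,119,101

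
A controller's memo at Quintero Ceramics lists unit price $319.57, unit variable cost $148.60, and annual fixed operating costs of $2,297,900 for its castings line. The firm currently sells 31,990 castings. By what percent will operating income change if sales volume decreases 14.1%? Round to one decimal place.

Total contribution margin = 31,990 × $170.97 = $5,469,330.30.
Operating income = contribution − fixed costs = $5,469,330.30 − $2,297,900 = $3,171,430.30.
Degree of operating leverage = $5,469,330.30 / $3,171,430.30 = 1.7246.
So EBIT moves 1.7246 × (-14.1%) = -24.3%.

-24.3%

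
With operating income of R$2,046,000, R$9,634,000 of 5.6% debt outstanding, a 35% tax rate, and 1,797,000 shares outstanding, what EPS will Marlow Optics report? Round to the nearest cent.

Pre-tax income = R$2,046,000 − R$539,504.00 = R$1,506,496.00.
After tax at 35%: net income = R$1,506,496.00 × 0.65 = R$979,222.40.
Per share: R$979,222.40 / 1,797,000 shares = R$0.54.

R$0.54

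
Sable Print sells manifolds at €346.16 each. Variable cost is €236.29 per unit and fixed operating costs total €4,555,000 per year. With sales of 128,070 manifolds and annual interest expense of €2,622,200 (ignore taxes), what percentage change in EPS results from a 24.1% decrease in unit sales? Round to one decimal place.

-49.2%

Contribution at this volume is 128,070 × €109.87 = €14,071,050.90.
EBIT = €14,071,050.90 − €4,555,000 = €9,516,050.90.
Interest = €2,622,200.00, so EBIT − I = €6,893,850.90.
DCL = total CM / (EBIT − I) = €14,071,050.90 / €6,893,850.90 = 2.0411.
EPS therefore changes by 2.0411 × (-24.1%) = -49.2%.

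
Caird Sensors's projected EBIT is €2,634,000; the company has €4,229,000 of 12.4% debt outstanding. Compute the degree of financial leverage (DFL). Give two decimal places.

1.25

Interest = €524,396.00.
Degree of financial leverage = EBIT / (EBIT − interest) = €2,634,000 / €2,109,604.00 = 1.2486.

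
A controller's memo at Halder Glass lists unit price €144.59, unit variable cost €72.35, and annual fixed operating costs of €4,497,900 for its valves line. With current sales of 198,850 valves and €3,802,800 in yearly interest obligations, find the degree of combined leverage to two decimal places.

Total contribution margin = 198,850 × €72.24 = €14,364,924.00.
EBIT = €14,364,924.00 − €4,497,900 = €9,867,024.00. Interest = €3,802,800.00, so EBIT − I = €6,064,224.00.
Degree of total leverage = total CM / (EBIT − interest) = €14,364,924.00 / €6,064,224.00 = 2.3688.

2.37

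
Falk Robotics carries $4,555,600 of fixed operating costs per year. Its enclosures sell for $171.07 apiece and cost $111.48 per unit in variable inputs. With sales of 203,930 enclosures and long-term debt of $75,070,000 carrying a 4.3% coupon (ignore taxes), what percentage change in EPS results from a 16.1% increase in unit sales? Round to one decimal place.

Contribution at this volume is 203,930 × $59.59 = $12,152,188.70.
Operating income = contribution − fixed costs = $12,152,188.70 − $4,555,600 = $7,596,588.70.
After interest of $3,228,010.00, pre-tax earnings = $4,368,578.70.
DCL = total CM / (EBIT − I) = $12,152,188.70 / $4,368,578.70 = 2.7817.
%ΔEPS = DCL × %ΔSales = 2.7817 × +16.1% = +44.8%.

+44.8%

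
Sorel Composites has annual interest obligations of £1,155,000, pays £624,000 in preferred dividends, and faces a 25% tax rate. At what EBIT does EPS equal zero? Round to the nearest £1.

Preferred dividends are paid after tax, so their pre-tax equivalent is £624,000 ÷ (1 − 0.25) = £832,000.00.
Financial break-even EBIT = interest + D_p ÷ (1 − t) = £1,155,000 + £832,000.00 = £1,987,000.00.

£1,987,000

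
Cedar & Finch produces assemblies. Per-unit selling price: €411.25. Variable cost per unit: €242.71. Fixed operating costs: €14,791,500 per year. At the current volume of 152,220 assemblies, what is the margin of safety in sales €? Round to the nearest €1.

Contribution margin per unit = €411.25 − €242.71 = €168.54. Break-even units = €14,791,500 ÷ €168.54 = 87,762.55; break-even revenue = 87,762.55 × €411.25 = €36,092,348.26.
Actual sales revenue = 152,220 × €411.25 = €62,600,475.00.
Margin of safety = €62,600,475.00 − €36,092,348.26 = €26,508,127.

€26,508,127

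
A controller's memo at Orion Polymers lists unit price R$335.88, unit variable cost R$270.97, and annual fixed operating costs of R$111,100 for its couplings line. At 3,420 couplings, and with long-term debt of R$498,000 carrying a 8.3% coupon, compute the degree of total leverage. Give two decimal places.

At 3,420 units, contribution = 3,420 × R$64.91 = R$221,992.20.
Operating income = contribution − fixed costs = R$221,992.20 − R$111,100 = R$110,892.20. Interest = R$41,334.00.
DOL = R$221,992.20 ÷ R$110,892.20 = 2.0019; DFL = R$110,892.20 ÷ R$69,558.20 = 1.5942.
Combined leverage = 2.0019 × 1.5942 = 3.1914.

3.19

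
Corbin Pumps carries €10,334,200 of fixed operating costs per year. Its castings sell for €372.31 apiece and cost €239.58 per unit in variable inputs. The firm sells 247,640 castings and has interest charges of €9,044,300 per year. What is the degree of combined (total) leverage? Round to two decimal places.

2.44

At 247,640 units, contribution = 247,640 × €132.73 = €32,869,257.20.
Operating income = contribution − fixed costs = €32,869,257.20 − €10,334,200 = €22,535,057.20. Interest = €9,044,300.00.
DOL = €32,869,257.20 ÷ €22,535,057.20 = 1.4586; DFL = €22,535,057.20 ÷ €13,490,757.20 = 1.6704.
DCL = DOL × DFL = 1.4586 × 1.6704 = 2.4364.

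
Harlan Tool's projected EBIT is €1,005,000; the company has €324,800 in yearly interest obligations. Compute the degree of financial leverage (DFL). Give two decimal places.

1.48

Interest = €324,800.00.
Degree of financial leverage = EBIT / (EBIT − interest) = €1,005,000 / €680,200.00 = 1.4775.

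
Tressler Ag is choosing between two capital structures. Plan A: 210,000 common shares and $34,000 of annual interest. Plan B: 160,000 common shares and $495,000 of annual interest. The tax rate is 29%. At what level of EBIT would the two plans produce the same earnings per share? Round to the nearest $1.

Set EPS_A = EPS_B: (EBIT − $34,000)(1 − 0.29) ÷ 210,000 = (EBIT − $495,000)(1 − 0.29) ÷ 160,000.
Cancelling (1 − t) and cross-multiplying: 160,000·(EBIT − 34,000) = 210,000·(EBIT − 495,000).
EBIT × (210,000 − 160,000) = 495,000 × 210,000 − 34,000 × 160,000 = 98,510,000,000, so EBIT = 98,510,000,000 ÷ 50,000 = 1,970,200.00.

$1,970,200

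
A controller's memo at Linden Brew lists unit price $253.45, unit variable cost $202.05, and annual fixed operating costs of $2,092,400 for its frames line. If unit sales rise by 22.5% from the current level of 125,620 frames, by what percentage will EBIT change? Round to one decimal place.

At 125,620 units, contribution = 125,620 × $51.40 = $6,456,868.00.
EBIT = $6,456,868.00 − $2,092,400 = $4,364,468.00.
So DOL = total CM / EBIT = $6,456,868.00 / $4,364,468.00 = 1.4794.
%ΔEBIT = DOL × %ΔSales = 1.4794 × +22.5% = +33.3%.

+33.3%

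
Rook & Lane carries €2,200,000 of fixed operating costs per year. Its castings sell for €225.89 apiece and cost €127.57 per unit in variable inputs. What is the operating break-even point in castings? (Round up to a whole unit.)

Unit CM = price − variable cost = €225.89 − €127.57 = €98.32.
Break-even Q = €2,200,000 / €98.32 = 22,375.92 → 22,376 castings.

22,376 castings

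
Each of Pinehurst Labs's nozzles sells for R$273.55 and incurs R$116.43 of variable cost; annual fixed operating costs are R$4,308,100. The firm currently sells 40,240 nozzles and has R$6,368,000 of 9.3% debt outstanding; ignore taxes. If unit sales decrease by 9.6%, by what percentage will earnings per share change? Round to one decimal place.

Total contribution margin = 40,240 × R$157.12 = R$6,322,508.80.
EBIT = R$6,322,508.80 − R$4,308,100 = R$2,014,408.80.
Interest = R$592,224.00, so EBIT − I = R$1,422,184.80.
Degree of combined leverage = contribution ÷ (EBIT − I) = R$6,322,508.80 ÷ R$1,422,184.80 = 4.4456.
%ΔEPS = DCL × %ΔSales = 4.4456 × -9.6% = -42.7%.

-42.7%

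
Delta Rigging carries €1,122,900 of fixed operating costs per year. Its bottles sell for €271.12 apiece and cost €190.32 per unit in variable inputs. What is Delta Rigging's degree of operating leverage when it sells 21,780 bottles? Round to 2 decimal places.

2.76

Contribution at this volume is 21,780 × €80.80 = €1,759,824.00.
Subtracting fixed costs: EBIT = €1,759,824.00 − €1,122,900 = €636,924.00.
So DOL = total CM / EBIT = €1,759,824.00 / €636,924.00 = 2.7630.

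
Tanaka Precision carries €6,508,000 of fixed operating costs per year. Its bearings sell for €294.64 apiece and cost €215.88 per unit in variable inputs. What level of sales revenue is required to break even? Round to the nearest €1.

CM per unit = €294.64 − €215.88 = €78.76; CM ratio = €78.76 / €294.64 = 0.2673.
Break-even revenue = fixed costs × price ÷ CM = €6,508,000 × €294.64 ÷ €78.76 = €24,346,332.

€24,346,332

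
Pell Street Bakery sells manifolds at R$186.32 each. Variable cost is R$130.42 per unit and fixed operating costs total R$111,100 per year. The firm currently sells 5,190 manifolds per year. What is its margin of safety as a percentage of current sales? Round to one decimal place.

61.7%

Each unit contributes R$186.32 − R$130.42 = R$55.90. Break-even units = R$111,100 ÷ R$55.90 = 1,987.48; break-even revenue = 1,987.48 × R$186.32 = R$370,306.83.
Actual sales revenue = 5,190 × R$186.32 = R$967,000.80.
Margin of safety = (R$967,000.80 − R$370,306.83) ÷ R$967,000.80 = 61.7%.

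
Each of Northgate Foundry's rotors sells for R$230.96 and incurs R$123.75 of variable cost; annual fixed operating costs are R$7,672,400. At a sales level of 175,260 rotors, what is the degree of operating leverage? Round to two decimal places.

At 175,260 units, contribution = 175,260 × R$107.21 = R$18,789,624.60.
EBIT = R$18,789,624.60 − R$7,672,400 = R$11,117,224.60.
Degree of operating leverage = R$18,789,624.60 / R$11,117,224.60 = 1.6901.

1.69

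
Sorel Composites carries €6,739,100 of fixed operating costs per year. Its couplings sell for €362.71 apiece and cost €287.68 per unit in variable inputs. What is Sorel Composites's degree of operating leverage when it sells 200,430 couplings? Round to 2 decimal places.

Total contribution margin = 200,430 × €75.03 = €15,038,262.90.
EBIT = €15,038,262.90 − €6,739,100 = €8,299,162.90.
So DOL = total CM / EBIT = €15,038,262.90 / €8,299,162.90 = 1.8120.

1.81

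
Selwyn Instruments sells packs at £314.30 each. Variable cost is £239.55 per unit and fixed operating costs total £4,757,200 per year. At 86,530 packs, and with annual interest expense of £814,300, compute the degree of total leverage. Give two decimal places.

Total contribution margin = 86,530 × £74.75 = £6,468,117.50.
Operating income = contribution − fixed costs = £6,468,117.50 − £4,757,200 = £1,710,917.50. Interest = £814,300.00.
DOL = £6,468,117.50 ÷ £1,710,917.50 = 3.7805; DFL = £1,710,917.50 ÷ £896,617.50 = 1.9082.
DCL = DOL × DFL = 3.7805 × 1.9082 = 7.2140.

7.21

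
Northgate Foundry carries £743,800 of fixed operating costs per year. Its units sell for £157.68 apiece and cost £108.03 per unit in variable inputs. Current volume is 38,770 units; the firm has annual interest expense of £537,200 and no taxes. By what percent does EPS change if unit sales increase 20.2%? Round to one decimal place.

+60.4%

Contribution at this volume is 38,770 × £49.65 = £1,924,930.50.
Operating income = contribution − fixed costs = £1,924,930.50 − £743,800 = £1,181,130.50.
Interest = £537,200.00, so EBIT − I = £643,930.50.
Degree of combined leverage = contribution ÷ (EBIT − I) = £1,924,930.50 ÷ £643,930.50 = 2.9893.
%ΔEPS = DCL × %ΔSales = 2.9893 × +20.2% = +60.4%.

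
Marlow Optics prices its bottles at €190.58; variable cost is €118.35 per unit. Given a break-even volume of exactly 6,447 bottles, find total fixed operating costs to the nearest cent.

Each unit contributes €190.58 − €118.35 = €72.23.
Since BE = FC / CM, FC = 6,447 × €72.23 = €465,666.81.

€465,666.81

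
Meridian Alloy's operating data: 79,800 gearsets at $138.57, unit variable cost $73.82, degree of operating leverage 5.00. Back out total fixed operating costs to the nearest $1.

Total contribution margin = 79,800 × $64.75 = $5,167,050.00.
DOL = contribution / EBIT, so EBIT = $5,167,050.00 / 5.00 = $1,033,410.00.
Fixed costs = CM − EBIT = $5,167,050.00 − $1,033,410.00 = $4,133,640.

$4,133,640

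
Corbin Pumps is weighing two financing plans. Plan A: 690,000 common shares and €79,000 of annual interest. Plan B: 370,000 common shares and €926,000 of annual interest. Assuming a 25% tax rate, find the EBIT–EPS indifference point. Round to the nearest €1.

Set EPS_A = EPS_B: (EBIT − €79,000)(1 − 0.25) ÷ 690,000 = (EBIT − €926,000)(1 − 0.25) ÷ 370,000.
Cancelling (1 − t) and cross-multiplying: 370,000·(EBIT − 79,000) = 690,000·(EBIT − 926,000).
EBIT × (690,000 − 370,000) = 926,000 × 690,000 − 79,000 × 370,000 = 609,710,000,000, so EBIT = 609,710,000,000 ÷ 320,000 = 1,905,343.75.

€1,905,344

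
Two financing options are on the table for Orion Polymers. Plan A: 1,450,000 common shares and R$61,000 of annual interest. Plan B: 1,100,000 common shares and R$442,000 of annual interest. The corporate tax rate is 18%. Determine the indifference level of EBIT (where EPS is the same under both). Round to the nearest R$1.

At indifference, (EBIT − 61,000)(1 − t)/1,450,000 = (EBIT − 442,000)(1 − t)/1,100,000.
Cancelling (1 − t) and cross-multiplying: 1,100,000·(EBIT − 61,000) = 1,450,000·(EBIT − 442,000).
Solving, EBIT = (442,000·1,450,000 − 61,000·1,100,000) / (1,450,000 − 1,100,000) = 573,800,000,000 / 350,000 = 1,639,428.57.

R$1,639,429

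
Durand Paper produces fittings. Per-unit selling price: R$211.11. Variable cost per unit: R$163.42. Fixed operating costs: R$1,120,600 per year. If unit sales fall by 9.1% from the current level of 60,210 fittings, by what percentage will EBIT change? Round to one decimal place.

-14.9%

Contribution at this volume is 60,210 × R$47.69 = R$2,871,414.90.
EBIT = R$2,871,414.90 − R$1,120,600 = R$1,750,814.90.
So DOL = total CM / EBIT = R$2,871,414.90 / R$1,750,814.90 = 1.6400.
Operating income changes by 1.6400 × -9.1% = -14.9%.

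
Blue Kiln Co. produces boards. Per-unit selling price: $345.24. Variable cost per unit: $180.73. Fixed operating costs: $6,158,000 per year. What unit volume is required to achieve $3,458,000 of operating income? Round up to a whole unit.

Unit CM = price − variable cost = $345.24 − $180.73 = $164.51.
Need Q such that Q × $164.51 − $6,158,000 = $3,458,000, i.e. Q = $9,616,000 / $164.51 = 58,452.37 → 58,453.

58,453 boards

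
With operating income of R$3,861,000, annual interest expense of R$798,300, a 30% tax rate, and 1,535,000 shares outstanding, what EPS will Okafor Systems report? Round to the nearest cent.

R$1.40

Interest = R$798,300.00, so EBT = R$3,861,000 − R$798,300.00 = R$3,062,700.00.
Net income = R$3,062,700.00 × (1 − 0.30) = R$2,143,890.00.
EPS = R$2,143,890.00 ÷ 1,535,000 = R$1.40.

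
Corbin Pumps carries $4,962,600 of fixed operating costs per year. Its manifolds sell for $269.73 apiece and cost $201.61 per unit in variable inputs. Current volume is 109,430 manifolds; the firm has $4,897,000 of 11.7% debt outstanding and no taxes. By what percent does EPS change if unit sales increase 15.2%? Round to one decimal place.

At 109,430 units, contribution = 109,430 × $68.12 = $7,454,371.60.
Operating income = contribution − fixed costs = $7,454,371.60 − $4,962,600 = $2,491,771.60.
Interest = $572,949.00, so EBIT − I = $1,918,822.60.
Degree of combined leverage = contribution ÷ (EBIT − I) = $7,454,371.60 ÷ $1,918,822.60 = 3.8849.
EPS therefore changes by 3.8849 × (+15.2%) = +59.0%.

+59.0%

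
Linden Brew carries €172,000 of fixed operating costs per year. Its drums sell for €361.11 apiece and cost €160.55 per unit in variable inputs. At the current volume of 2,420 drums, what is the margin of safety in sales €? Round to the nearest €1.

Contribution margin per unit = €361.11 − €160.55 = €200.56. Break-even units = €172,000 ÷ €200.56 = 857.60; break-even revenue = 857.60 × €361.11 = €309,687.48.
Current sales = 2,420 × €361.11 = €873,886.20.
Margin of safety = €873,886.20 − €309,687.48 = €564,199.

€564,199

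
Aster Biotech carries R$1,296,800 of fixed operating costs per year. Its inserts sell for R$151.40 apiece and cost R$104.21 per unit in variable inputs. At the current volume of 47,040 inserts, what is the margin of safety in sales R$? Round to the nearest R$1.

R$2,961,324

Each unit contributes R$151.40 − R$104.21 = R$47.19. Break-even units = R$1,296,800 ÷ R$47.19 = 27,480.40; break-even revenue = 27,480.40 × R$151.40 = R$4,160,532.32.
Current sales = 47,040 × R$151.40 = R$7,121,856.00.
Margin of safety = R$7,121,856.00 − R$4,160,532.32 = R$2,961,324.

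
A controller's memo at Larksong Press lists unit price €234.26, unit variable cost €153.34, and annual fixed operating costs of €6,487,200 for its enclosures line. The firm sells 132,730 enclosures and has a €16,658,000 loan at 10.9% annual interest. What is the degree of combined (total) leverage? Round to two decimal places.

4.41

Total contribution margin = 132,730 × €80.92 = €10,740,511.60.
Operating income = contribution − fixed costs = €10,740,511.60 − €6,487,200 = €4,253,311.60. Interest = €1,815,722.00.
DOL = €10,740,511.60 ÷ €4,253,311.60 = 2.5252; DFL = €4,253,311.60 ÷ €2,437,589.60 = 1.7449.
Combined leverage = 2.5252 × 1.7449 = 4.4062.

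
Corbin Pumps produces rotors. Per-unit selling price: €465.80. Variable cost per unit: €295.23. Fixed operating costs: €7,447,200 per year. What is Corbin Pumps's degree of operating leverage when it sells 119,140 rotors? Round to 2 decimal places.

At 119,140 units, contribution = 119,140 × €170.57 = €20,321,709.80.
Operating income = contribution − fixed costs = €20,321,709.80 − €7,447,200 = €12,874,509.80.
DOL = contribution ÷ EBIT = €20,321,709.80 ÷ €12,874,509.80 = 1.5784.

1.58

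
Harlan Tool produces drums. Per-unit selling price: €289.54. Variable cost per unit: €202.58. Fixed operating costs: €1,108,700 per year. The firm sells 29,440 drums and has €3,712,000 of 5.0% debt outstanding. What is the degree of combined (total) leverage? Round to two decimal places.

Contribution at this volume is 29,440 × €86.96 = €2,560,102.40.
Operating income = contribution − fixed costs = €2,560,102.40 − €1,108,700 = €1,451,402.40. Interest = €185,600.00.
DOL = €2,560,102.40 ÷ €1,451,402.40 = 1.7639; DFL = €1,451,402.40 ÷ €1,265,802.40 = 1.1466.
DCL = DOL × DFL = 1.7639 × 1.1466 = 2.0225.

2.02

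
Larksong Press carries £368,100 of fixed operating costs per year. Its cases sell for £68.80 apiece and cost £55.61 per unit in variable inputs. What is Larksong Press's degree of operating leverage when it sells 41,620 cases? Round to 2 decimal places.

At 41,620 units, contribution = 41,620 × £13.19 = £548,967.80.
EBIT = £548,967.80 − £368,100 = £180,867.80.
DOL = contribution ÷ EBIT = £548,967.80 ÷ £180,867.80 = 3.0352.

3.04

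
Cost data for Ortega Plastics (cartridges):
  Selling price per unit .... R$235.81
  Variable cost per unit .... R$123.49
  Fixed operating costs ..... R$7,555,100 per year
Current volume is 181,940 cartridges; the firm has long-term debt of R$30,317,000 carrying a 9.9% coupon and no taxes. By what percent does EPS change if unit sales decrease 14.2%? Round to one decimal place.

Contribution at this volume is 181,940 × R$112.32 = R$20,435,500.80.
Subtracting fixed costs: EBIT = R$20,435,500.80 − R$7,555,100 = R$12,880,400.80.
After interest of R$3,001,383.00, pre-tax earnings = R$9,879,017.80.
DCL = total CM / (EBIT − I) = R$20,435,500.80 / R$9,879,017.80 = 2.0686.
EPS therefore changes by 2.0686 × (-14.2%) = -29.4%.

-29.4%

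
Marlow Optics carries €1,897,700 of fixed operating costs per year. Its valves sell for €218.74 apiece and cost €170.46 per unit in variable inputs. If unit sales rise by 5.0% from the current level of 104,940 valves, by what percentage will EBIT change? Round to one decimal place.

Total contribution margin = 104,940 × €48.28 = €5,066,503.20.
Operating income = contribution − fixed costs = €5,066,503.20 − €1,897,700 = €3,168,803.20.
So DOL = total CM / EBIT = €5,066,503.20 / €3,168,803.20 = 1.5989.
Operating income changes by 1.5989 × +5.0% = +8.0%.

+8.0%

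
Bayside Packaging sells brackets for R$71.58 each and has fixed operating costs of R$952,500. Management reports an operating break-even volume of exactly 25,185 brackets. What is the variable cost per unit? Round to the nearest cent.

R$33.76

Contribution per unit must be FC / Q = R$952,500 / 25,185 = R$37.8201.
Hence VC = price − CM = R$71.58 − R$37.8201 = R$33.76.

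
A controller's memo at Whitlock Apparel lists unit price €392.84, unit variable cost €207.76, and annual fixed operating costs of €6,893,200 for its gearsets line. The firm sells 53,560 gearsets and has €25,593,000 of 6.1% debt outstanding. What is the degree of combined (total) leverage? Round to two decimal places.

Contribution at this volume is 53,560 × €185.08 = €9,912,884.80.
Subtracting fixed costs: EBIT = €9,912,884.80 − €6,893,200 = €3,019,684.80. Interest = €1,561,173.00, so EBIT − I = €1,458,511.80.
DCL = contribution ÷ (EBIT − I) = €9,912,884.80 ÷ €1,458,511.80 = 6.7966.

6.80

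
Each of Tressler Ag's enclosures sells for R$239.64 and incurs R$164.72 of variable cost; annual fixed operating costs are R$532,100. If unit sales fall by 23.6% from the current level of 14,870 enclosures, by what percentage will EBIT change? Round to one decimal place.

-45.2%

Total contribution margin = 14,870 × R$74.92 = R$1,114,060.40.
Subtracting fixed costs: EBIT = R$1,114,060.40 − R$532,100 = R$581,960.40.
DOL = contribution ÷ EBIT = R$1,114,060.40 ÷ R$581,960.40 = 1.9143.
%ΔEBIT = DOL × %ΔSales = 1.9143 × -23.6% = -45.2%.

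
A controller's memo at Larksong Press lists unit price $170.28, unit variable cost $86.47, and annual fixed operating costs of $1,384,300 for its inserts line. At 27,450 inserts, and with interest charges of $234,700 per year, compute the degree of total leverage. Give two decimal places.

At 27,450 units, contribution = 27,450 × $83.81 = $2,300,584.50.
Subtracting fixed costs: EBIT = $2,300,584.50 − $1,384,300 = $916,284.50. Interest = $234,700.00, so EBIT − I = $681,584.50.
DCL = contribution ÷ (EBIT − I) = $2,300,584.50 ÷ $681,584.50 = 3.3753.

3.38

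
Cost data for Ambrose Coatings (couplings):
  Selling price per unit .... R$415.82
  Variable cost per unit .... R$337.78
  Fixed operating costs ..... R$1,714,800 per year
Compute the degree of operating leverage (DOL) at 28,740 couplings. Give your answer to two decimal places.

4.25

At 28,740 units, contribution = 28,740 × R$78.04 = R$2,242,869.60.
Subtracting fixed costs: EBIT = R$2,242,869.60 − R$1,714,800 = R$528,069.60.
DOL = contribution ÷ EBIT = R$2,242,869.60 ÷ R$528,069.60 = 4.2473.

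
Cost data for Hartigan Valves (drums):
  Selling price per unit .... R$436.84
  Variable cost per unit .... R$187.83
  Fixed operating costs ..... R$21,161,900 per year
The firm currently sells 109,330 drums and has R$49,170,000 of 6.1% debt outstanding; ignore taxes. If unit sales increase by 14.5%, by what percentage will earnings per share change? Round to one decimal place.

+128.9%

At 109,330 units, contribution = 109,330 × R$249.01 = R$27,224,263.30.
EBIT = R$27,224,263.30 − R$21,161,900 = R$6,062,363.30.
Interest = R$2,999,370.00, so EBIT − I = R$3,062,993.30.
Degree of combined leverage = contribution ÷ (EBIT − I) = R$27,224,263.30 ÷ R$3,062,993.30 = 8.8881.
EPS therefore changes by 8.8881 × (+14.5%) = +128.9%.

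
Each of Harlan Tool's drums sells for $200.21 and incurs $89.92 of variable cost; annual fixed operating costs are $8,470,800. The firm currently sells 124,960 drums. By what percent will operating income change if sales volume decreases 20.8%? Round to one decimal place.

-54.0%

Contribution at this volume is 124,960 × $110.29 = $13,781,838.40.
EBIT = $13,781,838.40 − $8,470,800 = $5,311,038.40.
DOL = contribution ÷ EBIT = $13,781,838.40 ÷ $5,311,038.40 = 2.5949.
Operating income changes by 2.5949 × -20.8% = -54.0%.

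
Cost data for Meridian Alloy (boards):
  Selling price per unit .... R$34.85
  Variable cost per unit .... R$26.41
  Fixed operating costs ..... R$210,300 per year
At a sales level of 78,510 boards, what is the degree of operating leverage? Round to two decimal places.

1.46

Contribution at this volume is 78,510 × R$8.44 = R$662,624.40.
Operating income = contribution − fixed costs = R$662,624.40 − R$210,300 = R$452,324.40.
Degree of operating leverage = R$662,624.40 / R$452,324.40 = 1.4649.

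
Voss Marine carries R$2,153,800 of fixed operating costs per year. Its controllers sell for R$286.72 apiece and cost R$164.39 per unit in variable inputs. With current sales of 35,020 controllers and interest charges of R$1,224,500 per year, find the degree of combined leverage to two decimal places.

4.73

Contribution at this volume is 35,020 × R$122.33 = R$4,283,996.60.
Subtracting fixed costs: EBIT = R$4,283,996.60 − R$2,153,800 = R$2,130,196.60. Interest = R$1,224,500.00, so EBIT − I = R$905,696.60.
DCL = contribution ÷ (EBIT − I) = R$4,283,996.60 ÷ R$905,696.60 = 4.7301.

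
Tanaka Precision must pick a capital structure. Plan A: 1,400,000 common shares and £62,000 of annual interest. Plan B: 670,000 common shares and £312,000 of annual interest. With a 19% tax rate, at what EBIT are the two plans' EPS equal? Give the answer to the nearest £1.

£541,452

Set EPS_A = EPS_B: (EBIT − £62,000)(1 − 0.19) ÷ 1,400,000 = (EBIT − £312,000)(1 − 0.19) ÷ 670,000.
Cancelling (1 − t) and cross-multiplying: 670,000·(EBIT − 62,000) = 1,400,000·(EBIT − 312,000).
Solving, EBIT = (312,000·1,400,000 − 62,000·670,000) / (1,400,000 − 670,000) = 395,260,000,000 / 730,000 = 541,452.05.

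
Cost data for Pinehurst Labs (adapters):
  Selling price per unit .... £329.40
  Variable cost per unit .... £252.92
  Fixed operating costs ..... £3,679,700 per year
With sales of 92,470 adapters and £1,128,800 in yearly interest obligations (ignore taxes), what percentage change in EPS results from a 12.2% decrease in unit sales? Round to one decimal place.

-38.1%

Contribution at this volume is 92,470 × £76.48 = £7,072,105.60.
Operating income = contribution − fixed costs = £7,072,105.60 − £3,679,700 = £3,392,405.60.
Interest = £1,128,800.00, so EBIT − I = £2,263,605.60.
DCL = total CM / (EBIT − I) = £7,072,105.60 / £2,263,605.60 = 3.1243.
EPS therefore changes by 3.1243 × (-12.2%) = -38.1%.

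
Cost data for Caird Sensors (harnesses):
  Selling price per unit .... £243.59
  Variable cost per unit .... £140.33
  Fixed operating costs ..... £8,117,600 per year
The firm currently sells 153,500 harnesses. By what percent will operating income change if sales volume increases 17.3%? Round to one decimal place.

+35.5%

Contribution at this volume is 153,500 × £103.26 = £15,850,410.00.
Operating income = contribution − fixed costs = £15,850,410.00 − £8,117,600 = £7,732,810.00.
DOL = contribution ÷ EBIT = £15,850,410.00 ÷ £7,732,810.00 = 2.0498.
Operating income changes by 2.0498 × +17.3% = +35.5%.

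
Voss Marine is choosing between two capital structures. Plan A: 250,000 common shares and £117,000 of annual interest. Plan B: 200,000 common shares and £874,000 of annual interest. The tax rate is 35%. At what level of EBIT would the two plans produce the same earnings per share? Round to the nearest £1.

£3,902,000

At indifference, (EBIT − 117,000)(1 − t)/250,000 = (EBIT − 874,000)(1 − t)/200,000.
The (1 − t) factor cancels: (EBIT − 117,000) × 200,000 = (EBIT − 874,000) × 250,000.
Solving, EBIT = (874,000·250,000 − 117,000·200,000) / (250,000 − 200,000) = 195,100,000,000 / 50,000 = 3,902,000.00.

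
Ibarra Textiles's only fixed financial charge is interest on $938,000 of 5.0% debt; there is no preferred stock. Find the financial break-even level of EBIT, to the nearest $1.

$46,900

Annual interest = 5.0% × $938,000 = $46,900.00.
Without preferred stock the financial break-even is simply EBIT = interest = $46,900.00.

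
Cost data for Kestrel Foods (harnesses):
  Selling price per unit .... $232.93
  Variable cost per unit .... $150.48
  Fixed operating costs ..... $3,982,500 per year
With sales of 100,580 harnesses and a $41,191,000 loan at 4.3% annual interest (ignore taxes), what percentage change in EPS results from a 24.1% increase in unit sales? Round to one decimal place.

+78.7%

At 100,580 units, contribution = 100,580 × $82.45 = $8,292,821.00.
Operating income = contribution − fixed costs = $8,292,821.00 − $3,982,500 = $4,310,321.00.
After interest of $1,771,213.00, pre-tax earnings = $2,539,108.00.
Degree of combined leverage = contribution ÷ (EBIT − I) = $8,292,821.00 ÷ $2,539,108.00 = 3.2660.
%ΔEPS = DCL × %ΔSales = 3.2660 × +24.1% = +78.7%.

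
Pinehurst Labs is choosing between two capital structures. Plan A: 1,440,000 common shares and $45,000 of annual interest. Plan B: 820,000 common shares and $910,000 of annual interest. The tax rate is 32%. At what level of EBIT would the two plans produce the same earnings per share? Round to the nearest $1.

At indifference, (EBIT − 45,000)(1 − t)/1,440,000 = (EBIT − 910,000)(1 − t)/820,000.
The (1 − t) factor cancels: (EBIT − 45,000) × 820,000 = (EBIT − 910,000) × 1,440,000.
Solving, EBIT = (910,000·1,440,000 − 45,000·820,000) / (1,440,000 − 820,000) = 1,273,500,000,000 / 620,000 = 2,054,032.26.

$2,054,032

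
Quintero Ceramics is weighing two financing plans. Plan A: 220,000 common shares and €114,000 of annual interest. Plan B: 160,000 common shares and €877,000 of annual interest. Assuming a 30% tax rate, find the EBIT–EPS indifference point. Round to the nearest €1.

€2,911,667

At indifference, (EBIT − 114,000)(1 − t)/220,000 = (EBIT − 877,000)(1 − t)/160,000.
Cancelling (1 − t) and cross-multiplying: 160,000·(EBIT − 114,000) = 220,000·(EBIT − 877,000).
EBIT × (220,000 − 160,000) = 877,000 × 220,000 − 114,000 × 160,000 = 174,700,000,000, so EBIT = 174,700,000,000 ÷ 60,000 = 2,911,666.67.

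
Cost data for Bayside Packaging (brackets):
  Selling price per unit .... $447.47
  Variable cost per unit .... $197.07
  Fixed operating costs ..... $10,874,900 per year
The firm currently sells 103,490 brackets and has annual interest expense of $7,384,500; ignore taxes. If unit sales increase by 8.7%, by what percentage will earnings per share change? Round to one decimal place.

+29.5%

Total contribution margin = 103,490 × $250.40 = $25,913,896.00.
EBIT = $25,913,896.00 − $10,874,900 = $15,038,996.00.
After interest of $7,384,500.00, pre-tax earnings = $7,654,496.00.
DCL = total CM / (EBIT − I) = $25,913,896.00 / $7,654,496.00 = 3.3854.
EPS therefore changes by 3.3854 × (+8.7%) = +29.5%.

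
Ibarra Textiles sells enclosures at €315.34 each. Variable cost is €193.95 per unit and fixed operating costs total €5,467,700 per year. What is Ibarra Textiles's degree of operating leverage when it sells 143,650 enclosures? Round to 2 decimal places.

Contribution at this volume is 143,650 × €121.39 = €17,437,673.50.
EBIT = €17,437,673.50 − €5,467,700 = €11,969,973.50.
Degree of operating leverage = €17,437,673.50 / €11,969,973.50 = 1.4568.

1.46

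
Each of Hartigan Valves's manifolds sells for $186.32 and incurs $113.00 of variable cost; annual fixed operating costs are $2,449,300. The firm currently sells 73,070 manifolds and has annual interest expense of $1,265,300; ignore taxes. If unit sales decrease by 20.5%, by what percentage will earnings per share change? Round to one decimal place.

-66.9%

At 73,070 units, contribution = 73,070 × $73.32 = $5,357,492.40.
Operating income = contribution − fixed costs = $5,357,492.40 − $2,449,300 = $2,908,192.40.
After interest of $1,265,300.00, pre-tax earnings = $1,642,892.40.
Degree of combined leverage = contribution ÷ (EBIT − I) = $5,357,492.40 ÷ $1,642,892.40 = 3.2610.
%ΔEPS = DCL × %ΔSales = 3.2610 × -20.5% = -66.9%.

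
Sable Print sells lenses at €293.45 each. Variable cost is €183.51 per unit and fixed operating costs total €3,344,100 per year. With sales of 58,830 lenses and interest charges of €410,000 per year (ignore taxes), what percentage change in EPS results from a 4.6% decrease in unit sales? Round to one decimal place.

Total contribution margin = 58,830 × €109.94 = €6,467,770.20.
Operating income = contribution − fixed costs = €6,467,770.20 − €3,344,100 = €3,123,670.20.
Interest = €410,000.00, so EBIT − I = €2,713,670.20.
Degree of combined leverage = contribution ÷ (EBIT − I) = €6,467,770.20 ÷ €2,713,670.20 = 2.3834.
EPS therefore changes by 2.3834 × (-4.6%) = -11.0%.

-11.0%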